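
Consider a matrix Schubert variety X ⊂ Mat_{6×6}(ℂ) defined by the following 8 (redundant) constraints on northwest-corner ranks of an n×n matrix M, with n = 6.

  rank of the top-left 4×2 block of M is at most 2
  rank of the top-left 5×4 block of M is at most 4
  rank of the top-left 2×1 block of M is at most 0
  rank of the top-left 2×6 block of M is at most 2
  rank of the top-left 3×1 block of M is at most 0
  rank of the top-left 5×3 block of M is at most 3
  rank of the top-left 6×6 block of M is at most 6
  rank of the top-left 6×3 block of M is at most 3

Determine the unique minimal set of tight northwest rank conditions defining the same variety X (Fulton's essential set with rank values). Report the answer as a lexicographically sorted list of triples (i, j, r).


Recovering R(i,j) via the rank-extension bound from the 8 conditions:

  row 1: 0 1 1 1 1 1
  row 2: 0 1 2 2 2 2
  row 3: 0 1 2 3 3 3
  row 4: 1 2 3 4 4 4
  row 5: 1 2 3 4 5 5
  row 6: 1 2 3 4 5 6

so w = (2, 3, 4, 1, 5, 6).

Fulton essential set (1 of the 3 Rothe cells):

[(3, 1, 0)]


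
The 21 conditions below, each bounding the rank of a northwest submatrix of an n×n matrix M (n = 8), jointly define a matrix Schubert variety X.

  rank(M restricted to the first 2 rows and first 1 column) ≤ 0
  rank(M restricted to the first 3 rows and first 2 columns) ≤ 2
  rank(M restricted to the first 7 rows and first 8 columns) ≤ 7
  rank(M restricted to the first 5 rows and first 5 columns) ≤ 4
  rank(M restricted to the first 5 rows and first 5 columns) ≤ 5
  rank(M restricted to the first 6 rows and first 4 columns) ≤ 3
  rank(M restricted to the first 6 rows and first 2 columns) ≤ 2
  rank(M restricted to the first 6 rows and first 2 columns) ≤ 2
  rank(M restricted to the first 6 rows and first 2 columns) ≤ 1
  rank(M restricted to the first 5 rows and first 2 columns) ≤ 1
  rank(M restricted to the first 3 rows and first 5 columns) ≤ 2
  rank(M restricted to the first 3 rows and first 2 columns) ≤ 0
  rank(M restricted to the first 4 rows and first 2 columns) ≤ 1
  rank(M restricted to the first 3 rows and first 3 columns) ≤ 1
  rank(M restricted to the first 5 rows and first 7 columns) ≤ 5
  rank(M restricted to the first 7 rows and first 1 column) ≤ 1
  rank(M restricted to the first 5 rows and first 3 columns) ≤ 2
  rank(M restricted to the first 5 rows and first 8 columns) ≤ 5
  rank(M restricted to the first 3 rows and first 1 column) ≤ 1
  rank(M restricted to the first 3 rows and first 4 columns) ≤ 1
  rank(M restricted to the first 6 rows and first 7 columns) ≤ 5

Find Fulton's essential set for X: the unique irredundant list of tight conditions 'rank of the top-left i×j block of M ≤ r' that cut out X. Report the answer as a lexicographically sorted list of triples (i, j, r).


Computing R[i][j] = min implied NW-rank bound (n=8, 21 conditions):

  row 1: 0 0 1 1 1 1 1 1
  row 2: 0 0 1 1 2 2 2 2
  row 3: 0 0 1 1 2 3 3 3
  row 4: 1 1 2 2 3 4 4 4
  row 5: 1 1 2 3 4 5 5 5
  row 6: 1 1 2 3 4 5 5 6
  row 7: 1 2 3 4 5 6 6 7
  row 8: 1 2 3 4 5 6 7 8

so w = (3, 5, 6, 1, 4, 8, 2, 7).

D(w) has 11 cells with 4 SE-corners; essential set:

[(3, 2, 0), (3, 4, 1), (6, 2, 1), (6, 7, 5)]


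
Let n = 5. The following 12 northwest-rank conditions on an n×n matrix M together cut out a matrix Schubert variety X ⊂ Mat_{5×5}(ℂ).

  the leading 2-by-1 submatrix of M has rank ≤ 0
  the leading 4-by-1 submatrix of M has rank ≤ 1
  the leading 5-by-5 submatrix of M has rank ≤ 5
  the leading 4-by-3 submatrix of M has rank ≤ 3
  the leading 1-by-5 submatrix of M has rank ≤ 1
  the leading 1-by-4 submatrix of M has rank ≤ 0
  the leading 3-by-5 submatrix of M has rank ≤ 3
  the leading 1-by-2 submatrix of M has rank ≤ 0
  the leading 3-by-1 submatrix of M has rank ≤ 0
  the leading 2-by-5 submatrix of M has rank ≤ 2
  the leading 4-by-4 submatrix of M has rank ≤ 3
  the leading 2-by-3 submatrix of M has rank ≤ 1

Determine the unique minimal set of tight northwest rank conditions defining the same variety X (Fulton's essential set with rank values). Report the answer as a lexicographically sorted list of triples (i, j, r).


Reconstructing r_w from the 12 given conditions:

  R[1]: 0  0  0  0  1
  R[2]: 0  1  1  1  2
  R[3]: 0  1  2  2  3
  R[4]: 1  2  3  3  4
  R[5]: 1  2  3  4  5

hence w(1..5) = (5, 2, 3, 1, 4).

Fulton essential set (2 of the 6 Rothe cells):

[(1, 4, 0), (3, 1, 0)]


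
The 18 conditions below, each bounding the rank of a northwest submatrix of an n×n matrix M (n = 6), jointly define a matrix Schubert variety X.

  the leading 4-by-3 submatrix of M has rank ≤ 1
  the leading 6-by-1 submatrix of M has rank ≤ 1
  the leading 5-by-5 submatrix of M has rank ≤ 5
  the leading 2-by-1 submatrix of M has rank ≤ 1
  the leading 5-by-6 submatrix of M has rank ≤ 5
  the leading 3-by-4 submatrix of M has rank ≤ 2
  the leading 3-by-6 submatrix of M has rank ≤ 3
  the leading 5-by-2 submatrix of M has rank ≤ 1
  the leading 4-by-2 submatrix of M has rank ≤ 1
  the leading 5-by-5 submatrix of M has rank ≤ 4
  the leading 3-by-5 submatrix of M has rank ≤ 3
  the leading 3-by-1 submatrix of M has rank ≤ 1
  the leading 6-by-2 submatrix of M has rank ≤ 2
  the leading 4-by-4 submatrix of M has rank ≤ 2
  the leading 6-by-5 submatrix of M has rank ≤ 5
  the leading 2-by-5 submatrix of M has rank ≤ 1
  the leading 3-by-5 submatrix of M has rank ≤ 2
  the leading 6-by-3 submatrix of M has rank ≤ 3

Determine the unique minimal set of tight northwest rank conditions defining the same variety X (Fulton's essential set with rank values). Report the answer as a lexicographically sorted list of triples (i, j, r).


Propagating the 18 rank bounds to every northwest block:

  1 1 1 1 1 1
  1 1 1 1 1 2
  1 1 1 2 2 3
  1 1 1 2 3 4
  1 1 2 3 4 5
  1 2 3 4 5 6

second differences of R give the permutation w = (1, 6, 4, 5, 3, 2).

ℓ(w)=9; the 3 essential cells (i,j,r):

[(2, 5, 1), (4, 3, 1), (5, 2, 1)]


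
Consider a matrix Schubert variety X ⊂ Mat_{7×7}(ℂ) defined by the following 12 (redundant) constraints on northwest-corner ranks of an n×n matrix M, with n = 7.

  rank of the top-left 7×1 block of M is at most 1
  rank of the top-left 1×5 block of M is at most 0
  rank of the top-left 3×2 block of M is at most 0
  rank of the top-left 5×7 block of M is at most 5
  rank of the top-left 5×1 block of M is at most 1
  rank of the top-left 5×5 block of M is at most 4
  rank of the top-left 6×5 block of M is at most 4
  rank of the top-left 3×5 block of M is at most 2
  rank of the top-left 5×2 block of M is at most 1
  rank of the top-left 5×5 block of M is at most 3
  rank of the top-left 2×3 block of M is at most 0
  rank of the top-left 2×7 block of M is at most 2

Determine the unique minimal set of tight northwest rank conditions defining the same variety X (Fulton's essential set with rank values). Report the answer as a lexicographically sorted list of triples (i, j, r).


Computing R[i][j] = min implied NW-rank bound (n=7, 12 conditions):

  0 0 0 0 0 1 1
  0 0 0 1 1 2 2
  0 0 1 2 2 3 3
  1 1 2 3 3 4 4
  1 1 2 3 3 4 5
  1 2 3 4 4 5 6
  1 2 3 4 5 6 7

reading off 1-entries of Δ²R: w = (6, 4, 3, 1, 7, 2, 5).

|D(w)|=12, |Ess(w)|=5:

[(1, 5, 0), (2, 3, 0), (3, 2, 0), (5, 2, 1), (5, 5, 3)]


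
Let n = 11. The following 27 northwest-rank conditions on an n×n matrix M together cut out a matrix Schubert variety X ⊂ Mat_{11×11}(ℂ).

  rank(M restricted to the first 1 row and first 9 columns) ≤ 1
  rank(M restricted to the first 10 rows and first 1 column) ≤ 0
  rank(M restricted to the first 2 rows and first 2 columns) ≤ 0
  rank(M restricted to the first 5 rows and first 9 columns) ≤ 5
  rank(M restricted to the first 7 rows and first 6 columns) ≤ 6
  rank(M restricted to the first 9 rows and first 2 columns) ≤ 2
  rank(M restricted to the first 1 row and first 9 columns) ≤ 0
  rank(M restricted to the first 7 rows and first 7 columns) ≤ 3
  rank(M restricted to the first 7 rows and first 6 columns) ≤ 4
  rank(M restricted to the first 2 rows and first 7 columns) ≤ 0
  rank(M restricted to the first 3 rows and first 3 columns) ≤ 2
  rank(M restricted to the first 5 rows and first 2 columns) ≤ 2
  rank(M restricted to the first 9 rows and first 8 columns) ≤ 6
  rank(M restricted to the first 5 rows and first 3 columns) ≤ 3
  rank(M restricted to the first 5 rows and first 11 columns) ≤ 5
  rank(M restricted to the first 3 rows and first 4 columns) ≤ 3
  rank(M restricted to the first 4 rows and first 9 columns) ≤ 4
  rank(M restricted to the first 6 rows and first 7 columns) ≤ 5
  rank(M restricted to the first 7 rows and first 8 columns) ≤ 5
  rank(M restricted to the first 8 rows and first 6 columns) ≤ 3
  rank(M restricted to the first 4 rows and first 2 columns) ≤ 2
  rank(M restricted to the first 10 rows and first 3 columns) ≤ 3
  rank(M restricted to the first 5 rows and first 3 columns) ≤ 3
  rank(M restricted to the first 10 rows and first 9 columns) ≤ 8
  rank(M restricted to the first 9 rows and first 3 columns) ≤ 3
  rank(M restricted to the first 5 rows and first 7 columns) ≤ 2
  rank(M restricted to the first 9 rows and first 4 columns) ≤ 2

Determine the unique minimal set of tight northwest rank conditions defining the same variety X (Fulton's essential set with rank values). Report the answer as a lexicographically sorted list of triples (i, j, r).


Propagating the 27 rank bounds to every northwest block:

  row 1: 0  0  0  0  0  0  0  0  0  1  1
  row 2: 0  0  0  0  0  0  0  1  1  2  2
  row 3: 0  1  1  1  1  1  1  2  2  3  3
  row 4: 0  1  2  2  2  2  2  3  3  4  4
  row 5: 0  1  2  2  2  2  2  3  4  5  5
  row 6: 0  1  2  2  3  3  3  4  5  6  6
  row 7: 0  1  2  2  3  3  3  4  5  6  7
  row 8: 0  1  2  2  3  3  4  5  6  7  8
  row 9: 0  1  2  2  3  4  5  6  7  8  9
  row 10: 0  1  2  3  4  5  6  7  8  9  10
  row 11: 1  2  3  4  5  6  7  8  9  10  11

so w = (10, 8, 2, 3, 9, 5, 11, 7, 6, 4, 1).

ℓ(w)=35; the 7 essential cells (i,j,r):

[(1, 9, 0), (2, 7, 0), (5, 7, 2), (7, 7, 3), (8, 6, 3), (9, 4, 2), (10, 1, 0)]


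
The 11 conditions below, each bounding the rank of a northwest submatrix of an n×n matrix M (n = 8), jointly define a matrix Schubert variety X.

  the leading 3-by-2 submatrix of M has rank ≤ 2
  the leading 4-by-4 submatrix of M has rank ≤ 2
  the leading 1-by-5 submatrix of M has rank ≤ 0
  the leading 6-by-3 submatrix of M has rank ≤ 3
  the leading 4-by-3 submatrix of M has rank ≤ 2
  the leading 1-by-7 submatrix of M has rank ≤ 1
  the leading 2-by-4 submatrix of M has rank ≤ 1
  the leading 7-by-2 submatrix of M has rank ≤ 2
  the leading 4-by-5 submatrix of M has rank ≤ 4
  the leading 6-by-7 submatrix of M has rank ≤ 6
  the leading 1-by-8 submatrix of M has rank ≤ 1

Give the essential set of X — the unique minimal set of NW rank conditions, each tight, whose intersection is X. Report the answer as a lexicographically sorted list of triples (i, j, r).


The tightest implied rank at each (i,j), from the 11 conditions:

  0 0 0 0 0 1 1 1
  1 1 1 1 1 2 2 2
  1 2 2 2 2 3 3 3
  1 2 2 2 3 4 4 4
  1 2 3 3 4 5 5 5
  1 2 3 4 5 6 6 6
  1 2 3 4 5 6 7 7
  1 2 3 4 5 6 7 8

giving w = (6, 1, 2, 5, 3, 4, 7, 8) via Δ²R.

D(w) has 7 cells with 2 SE-corners; essential set:

[(1, 5, 0), (4, 4, 2)]


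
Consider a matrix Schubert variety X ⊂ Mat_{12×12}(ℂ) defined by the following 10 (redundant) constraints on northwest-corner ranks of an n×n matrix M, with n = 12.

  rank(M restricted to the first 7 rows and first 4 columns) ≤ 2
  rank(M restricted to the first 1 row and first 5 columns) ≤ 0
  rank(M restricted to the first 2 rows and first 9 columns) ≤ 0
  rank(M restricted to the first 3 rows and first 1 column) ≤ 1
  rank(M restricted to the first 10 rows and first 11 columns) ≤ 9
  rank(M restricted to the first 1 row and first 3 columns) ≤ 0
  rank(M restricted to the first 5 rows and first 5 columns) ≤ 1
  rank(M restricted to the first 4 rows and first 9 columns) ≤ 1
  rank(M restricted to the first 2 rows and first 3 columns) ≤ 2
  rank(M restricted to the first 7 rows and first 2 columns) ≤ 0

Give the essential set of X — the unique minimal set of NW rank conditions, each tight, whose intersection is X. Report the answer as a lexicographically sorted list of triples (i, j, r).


Propagating the 10 rank bounds to every northwest block:

  i=1: 0  0  0  0  0  0  0  0  0  1  1  1
  i=2: 0  0  0  0  0  0  0  0  0  1  2  2
  i=3: 0  0  1  1  1  1  1  1  1  2  3  3
  i=4: 0  0  1  1  1  1  1  1  1  2  3  4
  i=5: 0  0  1  1  1  2  2  2  2  3  4  5
  i=6: 0  0  1  2  2  3  3  3  3  4  5  6
  i=7: 0  0  1  2  3  4  4  4  4  5  6  7
  i=8: 1  1  2  3  4  5  5  5  5  6  7  8
  i=9: 1  2  3  4  5  6  6  6  6  7  8  9
  i=10: 1  2  3  4  5  6  7  7  7  8  9  10
  i=11: 1  2  3  4  5  6  7  8  8  9  10  11
  i=12: 1  2  3  4  5  6  7  8  9  10  11  12

giving w = (10, 11, 3, 12, 6, 4, 5, 1, 2, 7, 8, 9) via Δ²R.

Fulton essential set (4 of the 36 Rothe cells):

[(2, 9, 0), (4, 9, 1), (5, 5, 1), (7, 2, 0)]


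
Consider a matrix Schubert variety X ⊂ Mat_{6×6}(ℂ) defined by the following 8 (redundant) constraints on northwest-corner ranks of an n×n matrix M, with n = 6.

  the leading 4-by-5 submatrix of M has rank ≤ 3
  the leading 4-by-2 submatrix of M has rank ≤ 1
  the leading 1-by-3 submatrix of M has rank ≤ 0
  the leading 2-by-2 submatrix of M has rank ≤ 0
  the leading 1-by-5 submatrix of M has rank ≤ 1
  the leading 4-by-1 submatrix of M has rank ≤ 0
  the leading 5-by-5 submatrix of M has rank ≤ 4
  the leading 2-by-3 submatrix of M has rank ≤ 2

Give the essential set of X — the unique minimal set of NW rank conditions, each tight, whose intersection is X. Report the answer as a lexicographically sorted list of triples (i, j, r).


The tightest implied rank at each (i,j), from the 8 conditions:

  i=1: 0  0  0  1  1  1
  i=2: 0  0  1  2  2  2
  i=3: 0  1  2  3  3  3
  i=4: 0  1  2  3  3  4
  i=5: 1  2  3  4  4  5
  i=6: 1  2  3  4  5  6

reading off 1-entries of Δ²R: w = (4, 3, 2, 6, 1, 5).

|D(w)|=8, |Ess(w)|=4:

[(1, 3, 0), (2, 2, 0), (4, 1, 0), (4, 5, 3)]


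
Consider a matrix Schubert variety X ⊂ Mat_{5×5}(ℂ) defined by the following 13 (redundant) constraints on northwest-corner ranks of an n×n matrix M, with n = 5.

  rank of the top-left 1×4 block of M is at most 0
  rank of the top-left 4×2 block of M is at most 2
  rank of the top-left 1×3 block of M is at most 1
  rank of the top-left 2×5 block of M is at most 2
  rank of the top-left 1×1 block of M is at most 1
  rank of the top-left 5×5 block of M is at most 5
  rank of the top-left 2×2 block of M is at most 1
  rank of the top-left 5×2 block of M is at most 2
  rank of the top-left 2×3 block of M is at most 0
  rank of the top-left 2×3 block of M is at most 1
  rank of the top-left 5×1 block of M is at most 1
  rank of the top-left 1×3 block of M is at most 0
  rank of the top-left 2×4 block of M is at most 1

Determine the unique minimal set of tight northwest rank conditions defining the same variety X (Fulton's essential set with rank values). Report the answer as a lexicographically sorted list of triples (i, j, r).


Rank table r_w(5×5) implied by the 13 constraints:

  row 1: 0 0 0 0 1
  row 2: 0 0 0 1 2
  row 3: 1 1 1 2 3
  row 4: 1 2 2 3 4
  row 5: 1 2 3 4 5

second differences of R give the permutation w = (5, 4, 1, 2, 3).

2 SE-corners of the 7-cell Rothe diagram give Ess(w):

[(1, 4, 0), (2, 3, 0)]


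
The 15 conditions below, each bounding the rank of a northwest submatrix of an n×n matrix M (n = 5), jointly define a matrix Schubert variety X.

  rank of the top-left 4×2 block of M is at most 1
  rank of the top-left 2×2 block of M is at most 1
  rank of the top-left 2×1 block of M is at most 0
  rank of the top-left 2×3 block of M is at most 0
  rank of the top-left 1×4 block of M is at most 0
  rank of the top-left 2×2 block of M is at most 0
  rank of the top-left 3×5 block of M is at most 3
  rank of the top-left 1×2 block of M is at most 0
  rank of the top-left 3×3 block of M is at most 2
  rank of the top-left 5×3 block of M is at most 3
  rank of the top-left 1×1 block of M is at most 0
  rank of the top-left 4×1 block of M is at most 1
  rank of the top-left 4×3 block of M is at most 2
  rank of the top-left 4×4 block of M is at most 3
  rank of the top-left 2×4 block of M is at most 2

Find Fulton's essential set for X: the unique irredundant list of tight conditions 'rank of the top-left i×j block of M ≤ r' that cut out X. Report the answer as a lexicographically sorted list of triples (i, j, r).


Rank table r_w(5×5) implied by the 15 constraints:

  i=1: 0 | 0 | 0 | 0 | 1
  i=2: 0 | 0 | 0 | 1 | 2
  i=3: 1 | 1 | 1 | 2 | 3
  i=4: 1 | 1 | 2 | 3 | 4
  i=5: 1 | 2 | 3 | 4 | 5

giving w = (5, 4, 1, 3, 2) via Δ²R.

Fulton essential set (3 of the 8 Rothe cells):

[(1, 4, 0), (2, 3, 0), (4, 2, 1)]


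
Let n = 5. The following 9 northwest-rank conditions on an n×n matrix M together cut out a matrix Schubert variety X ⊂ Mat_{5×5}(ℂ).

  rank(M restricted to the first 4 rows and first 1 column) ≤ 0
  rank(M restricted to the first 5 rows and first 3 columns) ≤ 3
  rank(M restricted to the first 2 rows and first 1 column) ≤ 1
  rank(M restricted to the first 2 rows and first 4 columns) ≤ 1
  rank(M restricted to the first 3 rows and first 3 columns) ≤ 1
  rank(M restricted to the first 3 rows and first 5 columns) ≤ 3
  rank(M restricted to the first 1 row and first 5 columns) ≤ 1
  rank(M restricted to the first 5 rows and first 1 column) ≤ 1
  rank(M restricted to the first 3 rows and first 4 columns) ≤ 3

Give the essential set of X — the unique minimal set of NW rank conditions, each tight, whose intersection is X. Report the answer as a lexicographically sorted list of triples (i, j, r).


Computing R[i][j] = min implied NW-rank bound (n=5, 9 conditions):

  R[1]: 0, 1, 1, 1, 1
  R[2]: 0, 1, 1, 1, 2
  R[3]: 0, 1, 1, 2, 3
  R[4]: 0, 1, 2, 3, 4
  R[5]: 1, 2, 3, 4, 5

the unique w with this rank table is (2, 5, 4, 3, 1).

3 SE-corners of the 7-cell Rothe diagram give Ess(w):

[(2, 4, 1), (3, 3, 1), (4, 1, 0)]


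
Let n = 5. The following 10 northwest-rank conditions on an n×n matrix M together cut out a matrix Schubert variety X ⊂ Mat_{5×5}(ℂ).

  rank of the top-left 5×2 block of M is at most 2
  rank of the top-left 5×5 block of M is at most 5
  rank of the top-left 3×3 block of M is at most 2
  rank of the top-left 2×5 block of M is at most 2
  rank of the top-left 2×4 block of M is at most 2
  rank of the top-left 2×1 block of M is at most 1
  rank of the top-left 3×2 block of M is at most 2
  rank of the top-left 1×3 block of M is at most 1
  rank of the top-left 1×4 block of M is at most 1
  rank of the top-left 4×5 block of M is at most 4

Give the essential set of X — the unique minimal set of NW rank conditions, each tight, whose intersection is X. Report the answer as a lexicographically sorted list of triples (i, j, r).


Rank table r_w(5×5) implied by the 10 constraints:

  R[1]: 1 1 1 1 1
  R[2]: 1 2 2 2 2
  R[3]: 1 2 2 3 3
  R[4]: 1 2 3 4 4
  R[5]: 1 2 3 4 5

hence w(1..5) = (1, 2, 4, 3, 5).

Fulton essential set (the sole Rothe cell):

[(3, 3, 2)]


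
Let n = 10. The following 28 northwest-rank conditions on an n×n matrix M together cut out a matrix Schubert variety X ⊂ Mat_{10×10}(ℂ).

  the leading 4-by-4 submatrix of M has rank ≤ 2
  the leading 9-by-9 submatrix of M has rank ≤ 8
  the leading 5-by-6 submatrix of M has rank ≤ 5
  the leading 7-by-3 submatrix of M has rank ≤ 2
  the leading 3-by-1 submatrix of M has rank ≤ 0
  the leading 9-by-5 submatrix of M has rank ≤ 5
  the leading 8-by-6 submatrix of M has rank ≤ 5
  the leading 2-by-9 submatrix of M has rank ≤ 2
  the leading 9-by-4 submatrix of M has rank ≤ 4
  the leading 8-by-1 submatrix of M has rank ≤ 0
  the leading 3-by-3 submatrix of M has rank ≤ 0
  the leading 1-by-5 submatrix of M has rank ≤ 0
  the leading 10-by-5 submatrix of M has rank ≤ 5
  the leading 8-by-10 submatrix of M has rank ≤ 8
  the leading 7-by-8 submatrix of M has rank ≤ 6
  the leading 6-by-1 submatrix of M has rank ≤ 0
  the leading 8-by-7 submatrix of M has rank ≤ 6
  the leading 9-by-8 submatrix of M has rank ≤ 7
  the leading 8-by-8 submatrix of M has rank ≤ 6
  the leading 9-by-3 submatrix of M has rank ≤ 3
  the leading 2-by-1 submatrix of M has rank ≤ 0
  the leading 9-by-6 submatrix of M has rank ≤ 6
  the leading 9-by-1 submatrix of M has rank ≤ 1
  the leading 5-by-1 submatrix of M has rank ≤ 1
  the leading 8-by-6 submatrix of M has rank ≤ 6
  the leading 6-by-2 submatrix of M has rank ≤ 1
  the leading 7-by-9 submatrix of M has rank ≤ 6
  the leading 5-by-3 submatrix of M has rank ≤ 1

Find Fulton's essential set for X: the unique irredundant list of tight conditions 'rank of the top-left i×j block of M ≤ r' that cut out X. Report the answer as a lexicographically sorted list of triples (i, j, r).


Rank table r_w(10×10) implied by the 28 constraints:

  row 1: 0, 0, 0, 0, 0, 1, 1, 1, 1, 1
  row 2: 0, 0, 0, 1, 1, 2, 2, 2, 2, 2
  row 3: 0, 0, 0, 1, 2, 3, 3, 3, 3, 3
  row 4: 0, 1, 1, 2, 3, 4, 4, 4, 4, 4
  row 5: 0, 1, 1, 2, 3, 4, 5, 5, 5, 5
  row 6: 0, 1, 2, 3, 4, 5, 6, 6, 6, 6
  row 7: 0, 1, 2, 3, 4, 5, 6, 6, 6, 7
  row 8: 0, 1, 2, 3, 4, 5, 6, 6, 7, 8
  row 9: 1, 2, 3, 4, 5, 6, 7, 7, 8, 9
  row 10: 1, 2, 3, 4, 5, 6, 7, 8, 9, 10

so w = (6, 4, 5, 2, 7, 3, 10, 9, 1, 8).

Fulton essential set (6 of the 20 Rothe cells):

[(1, 5, 0), (3, 3, 0), (5, 3, 1), (7, 9, 6), (8, 1, 0), (8, 8, 6)]


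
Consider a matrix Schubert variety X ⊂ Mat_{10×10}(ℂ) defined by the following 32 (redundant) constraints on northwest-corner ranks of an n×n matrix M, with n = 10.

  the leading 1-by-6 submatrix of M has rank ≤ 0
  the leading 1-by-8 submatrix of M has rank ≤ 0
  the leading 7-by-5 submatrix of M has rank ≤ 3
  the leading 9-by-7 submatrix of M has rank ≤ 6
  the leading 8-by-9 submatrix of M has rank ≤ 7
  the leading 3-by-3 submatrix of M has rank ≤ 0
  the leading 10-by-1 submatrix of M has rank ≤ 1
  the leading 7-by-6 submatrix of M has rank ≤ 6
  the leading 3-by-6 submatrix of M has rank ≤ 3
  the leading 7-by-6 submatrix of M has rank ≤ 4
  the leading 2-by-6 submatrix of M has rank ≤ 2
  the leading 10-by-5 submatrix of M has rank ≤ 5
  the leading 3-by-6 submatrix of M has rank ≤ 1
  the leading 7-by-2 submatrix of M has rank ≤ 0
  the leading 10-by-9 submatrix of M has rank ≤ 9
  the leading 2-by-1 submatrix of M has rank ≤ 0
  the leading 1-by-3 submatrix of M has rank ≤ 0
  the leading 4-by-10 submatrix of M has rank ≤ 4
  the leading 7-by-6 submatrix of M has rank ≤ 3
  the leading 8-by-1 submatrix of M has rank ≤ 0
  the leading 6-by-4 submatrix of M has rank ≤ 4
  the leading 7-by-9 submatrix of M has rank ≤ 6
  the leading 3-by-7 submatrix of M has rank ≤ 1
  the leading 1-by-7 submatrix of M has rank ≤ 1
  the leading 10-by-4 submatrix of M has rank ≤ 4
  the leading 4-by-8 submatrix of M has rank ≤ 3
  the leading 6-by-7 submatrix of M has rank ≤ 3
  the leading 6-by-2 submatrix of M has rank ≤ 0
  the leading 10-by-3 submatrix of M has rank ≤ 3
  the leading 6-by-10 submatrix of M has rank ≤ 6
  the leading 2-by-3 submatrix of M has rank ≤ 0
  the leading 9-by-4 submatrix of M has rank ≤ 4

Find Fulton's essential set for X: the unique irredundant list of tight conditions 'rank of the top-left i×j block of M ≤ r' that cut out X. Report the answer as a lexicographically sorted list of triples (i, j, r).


Propagating the 32 rank bounds to every northwest block:

  R[1]: 0 0 0 0 0 0 0 0 1 1
  R[2]: 0 0 0 1 1 1 1 1 2 2
  R[3]: 0 0 0 1 1 1 1 2 3 3
  R[4]: 0 0 1 2 2 2 2 3 4 4
  R[5]: 0 0 1 2 3 3 3 4 5 5
  R[6]: 0 0 1 2 3 3 3 4 5 6
  R[7]: 0 0 1 2 3 3 4 5 6 7
  R[8]: 0 1 2 3 4 4 5 6 7 8
  R[9]: 1 2 3 4 5 5 6 7 8 9
  R[10]: 1 2 3 4 5 6 7 8 9 10

hence w(1..10) = (9, 4, 8, 3, 5, 10, 7, 2, 1, 6).

D(w) has 29 cells with 7 SE-corners; essential set:

[(1, 8, 0), (3, 3, 0), (3, 7, 1), (6, 7, 3), (7, 2, 0), (7, 6, 3), (8, 1, 0)]


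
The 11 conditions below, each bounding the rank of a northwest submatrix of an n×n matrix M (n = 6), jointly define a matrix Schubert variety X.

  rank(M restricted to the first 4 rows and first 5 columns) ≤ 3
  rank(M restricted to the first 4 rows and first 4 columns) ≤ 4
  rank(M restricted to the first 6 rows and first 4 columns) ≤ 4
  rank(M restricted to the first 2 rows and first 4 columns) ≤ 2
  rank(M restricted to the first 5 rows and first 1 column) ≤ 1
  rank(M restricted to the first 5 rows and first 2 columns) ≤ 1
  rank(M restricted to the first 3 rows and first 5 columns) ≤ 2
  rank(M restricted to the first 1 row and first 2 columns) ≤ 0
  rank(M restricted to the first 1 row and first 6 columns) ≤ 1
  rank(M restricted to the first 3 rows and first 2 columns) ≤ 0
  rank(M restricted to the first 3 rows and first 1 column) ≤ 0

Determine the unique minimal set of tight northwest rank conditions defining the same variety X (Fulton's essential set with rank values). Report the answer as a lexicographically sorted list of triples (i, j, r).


Rank table r_w(6×6) implied by the 11 constraints:

  R[1]: 0  0  1  1  1  1
  R[2]: 0  0  1  2  2  2
  R[3]: 0  0  1  2  2  3
  R[4]: 1  1  2  3  3  4
  R[5]: 1  1  2  3  4  5
  R[6]: 1  2  3  4  5  6

so w = (3, 4, 6, 1, 5, 2).

ℓ(w)=8; the 3 essential cells (i,j,r):

[(3, 2, 0), (3, 5, 2), (5, 2, 1)]


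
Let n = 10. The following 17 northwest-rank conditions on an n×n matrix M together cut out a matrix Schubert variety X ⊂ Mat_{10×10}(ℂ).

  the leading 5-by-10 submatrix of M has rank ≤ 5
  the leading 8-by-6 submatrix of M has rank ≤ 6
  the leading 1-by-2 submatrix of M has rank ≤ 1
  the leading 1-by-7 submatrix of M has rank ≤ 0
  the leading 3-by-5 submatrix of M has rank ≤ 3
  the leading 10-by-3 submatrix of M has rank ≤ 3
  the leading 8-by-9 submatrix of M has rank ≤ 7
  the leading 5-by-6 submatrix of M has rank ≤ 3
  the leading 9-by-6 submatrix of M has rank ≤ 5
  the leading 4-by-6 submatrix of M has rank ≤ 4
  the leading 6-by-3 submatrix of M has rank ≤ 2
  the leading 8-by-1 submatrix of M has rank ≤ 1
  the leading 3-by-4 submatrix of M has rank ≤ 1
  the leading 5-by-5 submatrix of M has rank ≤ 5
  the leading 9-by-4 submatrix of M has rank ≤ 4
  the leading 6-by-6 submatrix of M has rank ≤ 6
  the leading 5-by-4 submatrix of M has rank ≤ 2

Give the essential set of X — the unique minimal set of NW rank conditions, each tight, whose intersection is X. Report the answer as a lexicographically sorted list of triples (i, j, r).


Computing R[i][j] = min implied NW-rank bound (n=10, 17 conditions):

  i=1: 0, 0, 0, 0, 0, 0, 0, 1, 1, 1
  i=2: 1, 1, 1, 1, 1, 1, 1, 2, 2, 2
  i=3: 1, 1, 1, 1, 2, 2, 2, 3, 3, 3
  i=4: 1, 2, 2, 2, 3, 3, 3, 4, 4, 4
  i=5: 1, 2, 2, 2, 3, 3, 4, 5, 5, 5
  i=6: 1, 2, 2, 3, 4, 4, 5, 6, 6, 6
  i=7: 1, 2, 3, 4, 5, 5, 6, 7, 7, 7
  i=8: 1, 2, 3, 4, 5, 5, 6, 7, 7, 8
  i=9: 1, 2, 3, 4, 5, 5, 6, 7, 8, 9
  i=10: 1, 2, 3, 4, 5, 6, 7, 8, 9, 10

the unique w with this rank table is (8, 1, 5, 2, 7, 4, 3, 10, 9, 6).

Fulton essential set (7 of the 17 Rothe cells):

[(1, 7, 0), (3, 4, 1), (5, 4, 2), (5, 6, 3), (6, 3, 2), (8, 9, 7), (9, 6, 5)]


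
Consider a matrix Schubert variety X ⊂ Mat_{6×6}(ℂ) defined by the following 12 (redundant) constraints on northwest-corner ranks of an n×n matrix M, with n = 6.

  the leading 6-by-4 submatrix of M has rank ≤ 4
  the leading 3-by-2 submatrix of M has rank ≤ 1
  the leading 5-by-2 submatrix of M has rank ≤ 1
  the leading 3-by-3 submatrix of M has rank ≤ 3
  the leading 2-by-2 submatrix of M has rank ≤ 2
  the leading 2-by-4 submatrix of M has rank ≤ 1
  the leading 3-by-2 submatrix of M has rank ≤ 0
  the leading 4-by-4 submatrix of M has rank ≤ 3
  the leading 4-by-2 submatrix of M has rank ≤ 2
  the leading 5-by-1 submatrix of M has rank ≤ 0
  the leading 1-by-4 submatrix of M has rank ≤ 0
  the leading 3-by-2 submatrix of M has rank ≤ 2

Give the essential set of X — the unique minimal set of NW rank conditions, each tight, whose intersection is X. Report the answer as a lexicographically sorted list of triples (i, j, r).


Recovering R(i,j) via the rank-extension bound from the 12 conditions:

  R[1]: 0, 0, 0, 0, 1, 1
  R[2]: 0, 0, 1, 1, 2, 2
  R[3]: 0, 0, 1, 2, 3, 3
  R[4]: 0, 1, 2, 3, 4, 4
  R[5]: 0, 1, 2, 3, 4, 5
  R[6]: 1, 2, 3, 4, 5, 6

second differences of R give the permutation w = (5, 3, 4, 2, 6, 1).

3 SE-corners of the 10-cell Rothe diagram give Ess(w):

[(1, 4, 0), (3, 2, 0), (5, 1, 0)]


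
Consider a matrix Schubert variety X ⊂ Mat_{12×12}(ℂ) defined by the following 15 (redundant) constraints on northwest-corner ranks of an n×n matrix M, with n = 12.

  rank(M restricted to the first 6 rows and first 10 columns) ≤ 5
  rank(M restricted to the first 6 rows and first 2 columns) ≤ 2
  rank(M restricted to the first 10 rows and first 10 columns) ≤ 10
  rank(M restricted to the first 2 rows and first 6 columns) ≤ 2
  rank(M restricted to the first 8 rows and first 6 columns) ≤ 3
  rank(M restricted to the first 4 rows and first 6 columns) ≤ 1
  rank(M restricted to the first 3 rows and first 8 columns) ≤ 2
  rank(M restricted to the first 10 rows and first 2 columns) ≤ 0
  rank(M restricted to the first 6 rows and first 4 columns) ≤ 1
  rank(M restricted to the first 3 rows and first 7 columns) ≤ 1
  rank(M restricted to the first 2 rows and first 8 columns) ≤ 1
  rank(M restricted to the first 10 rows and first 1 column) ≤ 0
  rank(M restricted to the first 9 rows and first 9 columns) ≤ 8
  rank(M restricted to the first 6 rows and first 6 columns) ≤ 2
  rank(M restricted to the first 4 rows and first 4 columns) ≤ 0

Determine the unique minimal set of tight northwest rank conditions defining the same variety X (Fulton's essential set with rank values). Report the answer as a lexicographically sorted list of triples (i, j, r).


Rank table r_w(12×12) implied by the 15 constraints:

  i=1: 0 0 0 0 1 1 1 1 1 1 1 1
  i=2: 0 0 0 0 1 1 1 1 2 2 2 2
  i=3: 0 0 0 0 1 1 1 2 3 3 3 3
  i=4: 0 0 0 0 1 1 2 3 4 4 4 4
  i=5: 0 0 1 1 2 2 3 4 5 5 5 5
  i=6: 0 0 1 1 2 2 3 4 5 5 6 6
  i=7: 0 0 1 2 3 3 4 5 6 6 7 7
  i=8: 0 0 1 2 3 3 4 5 6 7 8 8
  i=9: 0 0 1 2 3 4 5 6 7 8 9 9
  i=10: 0 0 1 2 3 4 5 6 7 8 9 10
  i=11: 1 1 2 3 4 5 6 7 8 9 10 11
  i=12: 1 2 3 4 5 6 7 8 9 10 11 12

so w = (5, 9, 8, 7, 3, 11, 4, 10, 6, 12, 1, 2).

Fulton essential set (9 of the 38 Rothe cells):

[(2, 8, 1), (3, 7, 1), (4, 4, 0), (4, 6, 1), (6, 4, 1), (6, 6, 2), (6, 10, 5), (8, 6, 3), (10, 2, 0)]


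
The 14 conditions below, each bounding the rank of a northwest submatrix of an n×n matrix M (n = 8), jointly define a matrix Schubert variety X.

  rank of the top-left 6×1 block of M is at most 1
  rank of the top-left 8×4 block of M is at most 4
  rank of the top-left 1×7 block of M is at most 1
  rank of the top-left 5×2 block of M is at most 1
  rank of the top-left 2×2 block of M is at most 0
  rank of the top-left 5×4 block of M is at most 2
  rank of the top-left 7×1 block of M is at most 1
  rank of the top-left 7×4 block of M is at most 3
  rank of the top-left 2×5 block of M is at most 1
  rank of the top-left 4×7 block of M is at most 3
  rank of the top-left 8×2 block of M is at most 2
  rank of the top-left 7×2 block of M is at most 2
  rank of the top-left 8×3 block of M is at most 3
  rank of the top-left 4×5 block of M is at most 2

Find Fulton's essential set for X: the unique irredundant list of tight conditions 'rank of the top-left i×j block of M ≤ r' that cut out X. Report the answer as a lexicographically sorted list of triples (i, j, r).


Reconstructing r_w from the 14 given conditions:

  i=1: 0 0 1 1 1 1 1 1
  i=2: 0 0 1 1 1 2 2 2
  i=3: 1 1 2 2 2 3 3 3
  i=4: 1 1 2 2 2 3 3 4
  i=5: 1 1 2 2 3 4 4 5
  i=6: 1 2 3 3 4 5 5 6
  i=7: 1 2 3 3 4 5 6 7
  i=8: 1 2 3 4 5 6 7 8

hence w(1..8) = (3, 6, 1, 8, 5, 2, 7, 4).

|D(w)|=13, |Ess(w)|=7:

[(2, 2, 0), (2, 5, 1), (4, 5, 2), (4, 7, 3), (5, 2, 1), (5, 4, 2), (7, 4, 3)]


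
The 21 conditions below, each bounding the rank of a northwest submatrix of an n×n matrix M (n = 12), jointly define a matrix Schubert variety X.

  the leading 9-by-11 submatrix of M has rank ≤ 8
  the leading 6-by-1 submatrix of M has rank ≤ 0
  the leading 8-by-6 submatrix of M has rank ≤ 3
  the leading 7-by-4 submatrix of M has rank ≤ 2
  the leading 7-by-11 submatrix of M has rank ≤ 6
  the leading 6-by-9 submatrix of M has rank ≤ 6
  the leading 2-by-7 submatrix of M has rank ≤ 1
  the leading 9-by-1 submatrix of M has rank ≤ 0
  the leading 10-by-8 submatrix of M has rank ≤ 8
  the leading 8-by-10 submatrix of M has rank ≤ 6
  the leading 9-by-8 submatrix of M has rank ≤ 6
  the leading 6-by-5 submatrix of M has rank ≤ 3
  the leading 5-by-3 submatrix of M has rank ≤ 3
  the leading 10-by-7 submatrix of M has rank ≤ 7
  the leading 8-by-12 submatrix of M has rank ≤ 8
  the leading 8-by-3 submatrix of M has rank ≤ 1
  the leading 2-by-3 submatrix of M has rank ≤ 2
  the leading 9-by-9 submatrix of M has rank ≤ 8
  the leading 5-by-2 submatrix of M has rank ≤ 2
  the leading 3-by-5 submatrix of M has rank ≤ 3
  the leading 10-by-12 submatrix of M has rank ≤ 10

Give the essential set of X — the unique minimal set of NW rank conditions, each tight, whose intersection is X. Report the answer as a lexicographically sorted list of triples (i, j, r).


Propagating the 21 rank bounds to every northwest block:

  i=1: 0 | 1 | 1 | 1 | 1 | 1 | 1 | 1 | 1 | 1 | 1 | 1
  i=2: 0 | 1 | 1 | 1 | 1 | 1 | 1 | 2 | 2 | 2 | 2 | 2
  i=3: 0 | 1 | 1 | 2 | 2 | 2 | 2 | 3 | 3 | 3 | 3 | 3
  i=4: 0 | 1 | 1 | 2 | 3 | 3 | 3 | 4 | 4 | 4 | 4 | 4
  i=5: 0 | 1 | 1 | 2 | 3 | 3 | 4 | 5 | 5 | 5 | 5 | 5
  i=6: 0 | 1 | 1 | 2 | 3 | 3 | 4 | 5 | 6 | 6 | 6 | 6
  i=7: 0 | 1 | 1 | 2 | 3 | 3 | 4 | 5 | 6 | 6 | 6 | 7
  i=8: 0 | 1 | 1 | 2 | 3 | 3 | 4 | 5 | 6 | 6 | 7 | 8
  i=9: 0 | 1 | 2 | 3 | 4 | 4 | 5 | 6 | 7 | 7 | 8 | 9
  i=10: 1 | 2 | 3 | 4 | 5 | 5 | 6 | 7 | 8 | 8 | 9 | 10
  i=11: 1 | 2 | 3 | 4 | 5 | 6 | 7 | 8 | 9 | 9 | 10 | 11
  i=12: 1 | 2 | 3 | 4 | 5 | 6 | 7 | 8 | 9 | 10 | 11 | 12

the unique w with this rank table is (2, 8, 4, 5, 7, 9, 12, 11, 3, 1, 6, 10).

|D(w)|=27, |Ess(w)|=6:

[(2, 7, 1), (7, 11, 6), (8, 3, 1), (8, 6, 3), (8, 10, 6), (9, 1, 0)]


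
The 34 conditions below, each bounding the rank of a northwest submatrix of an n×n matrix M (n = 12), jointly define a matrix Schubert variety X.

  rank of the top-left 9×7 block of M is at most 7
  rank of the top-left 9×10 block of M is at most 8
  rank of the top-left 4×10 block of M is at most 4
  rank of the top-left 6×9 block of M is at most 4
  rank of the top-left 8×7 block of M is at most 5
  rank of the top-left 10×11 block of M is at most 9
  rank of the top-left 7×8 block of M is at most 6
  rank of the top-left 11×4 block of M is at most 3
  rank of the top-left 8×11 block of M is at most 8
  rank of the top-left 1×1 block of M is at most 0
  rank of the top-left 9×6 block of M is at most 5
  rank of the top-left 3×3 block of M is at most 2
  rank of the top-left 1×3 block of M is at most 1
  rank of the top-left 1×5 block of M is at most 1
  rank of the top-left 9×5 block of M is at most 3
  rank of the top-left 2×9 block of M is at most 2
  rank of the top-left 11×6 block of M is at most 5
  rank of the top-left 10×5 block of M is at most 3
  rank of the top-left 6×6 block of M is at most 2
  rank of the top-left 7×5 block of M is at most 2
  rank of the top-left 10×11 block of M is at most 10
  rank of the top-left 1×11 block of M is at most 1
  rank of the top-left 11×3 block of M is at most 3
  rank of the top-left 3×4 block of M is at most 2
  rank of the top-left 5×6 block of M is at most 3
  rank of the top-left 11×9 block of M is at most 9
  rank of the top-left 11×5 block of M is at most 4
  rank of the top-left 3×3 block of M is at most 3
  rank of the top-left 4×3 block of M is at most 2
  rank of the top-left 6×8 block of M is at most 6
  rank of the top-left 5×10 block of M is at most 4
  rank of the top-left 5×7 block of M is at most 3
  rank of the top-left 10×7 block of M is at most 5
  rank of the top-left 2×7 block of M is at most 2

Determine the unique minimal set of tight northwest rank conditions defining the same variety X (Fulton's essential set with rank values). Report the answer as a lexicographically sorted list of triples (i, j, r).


Computing R[i][j] = min implied NW-rank bound (n=12, 34 conditions):

  i=1: 0 | 1 | 1 | 1 | 1 | 1 | 1 | 1 | 1 | 1 | 1 | 1
  i=2: 1 | 2 | 2 | 2 | 2 | 2 | 2 | 2 | 2 | 2 | 2 | 2
  i=3: 1 | 2 | 2 | 2 | 2 | 2 | 3 | 3 | 3 | 3 | 3 | 3
  i=4: 1 | 2 | 2 | 2 | 2 | 2 | 3 | 4 | 4 | 4 | 4 | 4
  i=5: 1 | 2 | 2 | 2 | 2 | 2 | 3 | 4 | 4 | 4 | 5 | 5
  i=6: 1 | 2 | 2 | 2 | 2 | 2 | 3 | 4 | 4 | 5 | 6 | 6
  i=7: 1 | 2 | 2 | 2 | 2 | 3 | 4 | 5 | 5 | 6 | 7 | 7
  i=8: 1 | 2 | 3 | 3 | 3 | 4 | 5 | 6 | 6 | 7 | 8 | 8
  i=9: 1 | 2 | 3 | 3 | 3 | 4 | 5 | 6 | 7 | 8 | 9 | 9
  i=10: 1 | 2 | 3 | 3 | 3 | 4 | 5 | 6 | 7 | 8 | 9 | 10
  i=11: 1 | 2 | 3 | 3 | 4 | 5 | 6 | 7 | 8 | 9 | 10 | 11
  i=12: 1 | 2 | 3 | 4 | 5 | 6 | 7 | 8 | 9 | 10 | 11 | 12

giving w = (2, 1, 7, 8, 11, 10, 6, 3, 9, 12, 5, 4) via Δ²R.

D(w) has 28 cells with 7 SE-corners; essential set:

[(1, 1, 0), (5, 10, 4), (6, 6, 2), (6, 9, 4), (7, 5, 2), (10, 5, 3), (11, 4, 3)]


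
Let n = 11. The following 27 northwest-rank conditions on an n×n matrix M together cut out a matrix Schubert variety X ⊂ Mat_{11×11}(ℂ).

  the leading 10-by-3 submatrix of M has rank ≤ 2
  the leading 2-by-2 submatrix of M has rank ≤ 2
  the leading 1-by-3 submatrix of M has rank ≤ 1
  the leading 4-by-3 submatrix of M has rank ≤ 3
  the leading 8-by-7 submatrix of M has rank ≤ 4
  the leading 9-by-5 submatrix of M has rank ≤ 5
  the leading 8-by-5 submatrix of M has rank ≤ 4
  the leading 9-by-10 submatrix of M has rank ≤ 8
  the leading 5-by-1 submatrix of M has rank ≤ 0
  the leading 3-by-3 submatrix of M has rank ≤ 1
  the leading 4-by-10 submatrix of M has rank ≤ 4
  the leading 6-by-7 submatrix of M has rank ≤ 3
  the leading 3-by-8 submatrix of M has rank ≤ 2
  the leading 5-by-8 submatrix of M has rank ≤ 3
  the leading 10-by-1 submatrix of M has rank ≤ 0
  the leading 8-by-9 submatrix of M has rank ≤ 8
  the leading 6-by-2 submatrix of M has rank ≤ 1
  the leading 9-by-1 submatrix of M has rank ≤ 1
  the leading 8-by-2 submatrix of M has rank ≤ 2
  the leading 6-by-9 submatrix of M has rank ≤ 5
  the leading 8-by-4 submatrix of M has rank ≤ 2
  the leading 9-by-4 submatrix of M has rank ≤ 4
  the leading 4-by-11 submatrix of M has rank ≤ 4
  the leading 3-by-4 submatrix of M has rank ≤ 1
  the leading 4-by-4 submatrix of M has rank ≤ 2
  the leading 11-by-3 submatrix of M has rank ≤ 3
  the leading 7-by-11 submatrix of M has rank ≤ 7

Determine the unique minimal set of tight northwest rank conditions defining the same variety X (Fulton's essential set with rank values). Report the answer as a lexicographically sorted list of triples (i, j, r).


Rank table r_w(11×11) implied by the 27 constraints:

  row 1: 0  1  1  1  1  1  1  1  1  1  1
  row 2: 0  1  1  1  2  2  2  2  2  2  2
  row 3: 0  1  1  1  2  2  2  2  3  3  3
  row 4: 0  1  2  2  3  3  3  3  4  4  4
  row 5: 0  1  2  2  3  3  3  3  4  5  5
  row 6: 0  1  2  2  3  3  3  4  5  6  6
  row 7: 0  1  2  2  3  4  4  5  6  7  7
  row 8: 0  1  2  2  3  4  4  5  6  7  8
  row 9: 0  1  2  3  4  5  5  6  7  8  9
  row 10: 0  1  2  3  4  5  6  7  8  9  10
  row 11: 1  2  3  4  5  6  7  8  9  10  11

giving w = (2, 5, 9, 3, 10, 8, 6, 11, 4, 7, 1) via Δ²R.

D(w) has 27 cells with 7 SE-corners; essential set:

[(3, 4, 1), (3, 8, 2), (5, 8, 3), (6, 7, 3), (8, 4, 2), (8, 7, 4), (10, 1, 0)]


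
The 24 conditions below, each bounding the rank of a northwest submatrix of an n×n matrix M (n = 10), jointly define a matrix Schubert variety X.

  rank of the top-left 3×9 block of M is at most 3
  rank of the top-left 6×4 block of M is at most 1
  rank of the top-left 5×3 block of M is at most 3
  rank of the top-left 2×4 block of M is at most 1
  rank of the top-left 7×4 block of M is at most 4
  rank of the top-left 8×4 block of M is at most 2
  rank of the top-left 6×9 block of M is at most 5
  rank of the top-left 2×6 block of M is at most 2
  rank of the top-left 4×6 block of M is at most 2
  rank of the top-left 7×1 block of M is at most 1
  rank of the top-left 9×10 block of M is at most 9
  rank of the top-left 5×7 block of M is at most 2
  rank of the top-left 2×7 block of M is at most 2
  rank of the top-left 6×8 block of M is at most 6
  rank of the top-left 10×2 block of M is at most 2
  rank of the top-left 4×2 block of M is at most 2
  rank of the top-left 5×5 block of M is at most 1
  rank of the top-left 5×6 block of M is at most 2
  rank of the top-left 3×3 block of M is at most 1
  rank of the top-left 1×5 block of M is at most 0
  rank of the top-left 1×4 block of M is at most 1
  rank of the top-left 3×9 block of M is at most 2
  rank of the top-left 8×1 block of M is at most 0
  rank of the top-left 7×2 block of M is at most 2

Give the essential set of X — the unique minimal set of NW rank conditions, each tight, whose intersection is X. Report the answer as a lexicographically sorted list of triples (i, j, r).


Rank table r_w(10×10) implied by the 24 constraints:

  0 | 0 | 0 | 0 | 0 | 1 | 1 | 1 | 1 | 1
  0 | 1 | 1 | 1 | 1 | 2 | 2 | 2 | 2 | 2
  0 | 1 | 1 | 1 | 1 | 2 | 2 | 2 | 2 | 3
  0 | 1 | 1 | 1 | 1 | 2 | 2 | 3 | 3 | 4
  0 | 1 | 1 | 1 | 1 | 2 | 2 | 3 | 4 | 5
  0 | 1 | 1 | 1 | 2 | 3 | 3 | 4 | 5 | 6
  0 | 1 | 2 | 2 | 3 | 4 | 4 | 5 | 6 | 7
  0 | 1 | 2 | 2 | 3 | 4 | 5 | 6 | 7 | 8
  1 | 2 | 3 | 3 | 4 | 5 | 6 | 7 | 8 | 9
  1 | 2 | 3 | 4 | 5 | 6 | 7 | 8 | 9 | 10

hence w(1..10) = (6, 2, 10, 8, 9, 5, 3, 7, 1, 4).

ℓ(w)=29; the 7 essential cells (i,j,r):

[(1, 5, 0), (3, 9, 2), (5, 5, 1), (5, 7, 2), (6, 4, 1), (8, 1, 0), (8, 4, 2)]
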